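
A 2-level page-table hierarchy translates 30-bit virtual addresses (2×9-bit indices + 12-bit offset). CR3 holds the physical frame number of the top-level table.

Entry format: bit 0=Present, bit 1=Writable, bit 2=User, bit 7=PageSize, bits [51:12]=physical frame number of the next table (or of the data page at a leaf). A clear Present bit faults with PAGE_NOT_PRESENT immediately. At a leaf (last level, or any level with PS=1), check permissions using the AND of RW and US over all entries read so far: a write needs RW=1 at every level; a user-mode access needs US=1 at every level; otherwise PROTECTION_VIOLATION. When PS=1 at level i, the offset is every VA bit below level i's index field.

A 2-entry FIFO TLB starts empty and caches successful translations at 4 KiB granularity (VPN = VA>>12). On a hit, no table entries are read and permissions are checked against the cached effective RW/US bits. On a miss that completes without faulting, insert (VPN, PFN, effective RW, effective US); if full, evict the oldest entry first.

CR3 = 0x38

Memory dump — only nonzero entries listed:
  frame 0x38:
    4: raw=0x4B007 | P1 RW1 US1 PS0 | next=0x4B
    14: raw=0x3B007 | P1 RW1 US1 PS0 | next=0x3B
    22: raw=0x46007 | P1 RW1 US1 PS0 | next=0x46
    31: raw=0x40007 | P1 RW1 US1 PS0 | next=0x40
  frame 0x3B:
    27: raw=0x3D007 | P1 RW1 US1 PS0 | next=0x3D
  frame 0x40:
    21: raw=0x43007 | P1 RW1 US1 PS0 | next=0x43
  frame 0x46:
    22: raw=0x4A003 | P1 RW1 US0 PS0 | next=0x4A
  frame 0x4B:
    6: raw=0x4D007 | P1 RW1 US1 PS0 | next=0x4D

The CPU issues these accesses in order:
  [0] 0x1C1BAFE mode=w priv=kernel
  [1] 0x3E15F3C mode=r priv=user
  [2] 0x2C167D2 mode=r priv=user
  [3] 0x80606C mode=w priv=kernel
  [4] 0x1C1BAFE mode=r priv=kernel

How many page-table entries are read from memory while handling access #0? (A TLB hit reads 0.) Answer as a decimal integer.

Walk each access:
#0 VA=0x1C1BAFE (w,kernel):
  L0: frame=0x38 idx=14 entry=0x3B007 [P=1 RW=1 US=1 PS=0]
  L1: frame=0x3B idx=27 entry=0x3D007 [P=1 RW=1 US=1 PS=0]
  ⇒ phys 0x3DAFE  [2 reads]
#1 VA=0x3E15F3C (r,user):
  L0: frame=0x38 idx=31 entry=0x40007 [P=1 RW=1 US=1 PS=0]
  L1: frame=0x40 idx=21 entry=0x43007 [P=1 RW=1 US=1 PS=0]
  ⇒ phys 0x43F3C  [2 reads]
#2 VA=0x2C167D2 (r,user):
  L0: frame=0x38 idx=22 entry=0x46007 [P=1 RW=1 US=1 PS=0]
  L1: frame=0x46 idx=22 entry=0x4A003 [P=1 RW=1 US=0 PS=0]
  ✗ PROTECTION_VIOLATION  [2 reads]
#3 VA=0x80606C (w,kernel):
  L0: frame=0x38 idx=4 entry=0x4B007 [P=1 RW=1 US=1 PS=0]
  L1: frame=0x4B idx=6 entry=0x4D007 [P=1 RW=1 US=1 PS=0]
  ⇒ phys 0x4D06C  [2 reads]
#4 VA=0x1C1BAFE (r,kernel):
  L0: frame=0x38 idx=14 entry=0x3B007 [P=1 RW=1 US=1 PS=0]
  L1: frame=0x3B idx=27 entry=0x3D007 [P=1 RW=1 US=1 PS=0]
  ⇒ phys 0x3DAFE  [2 reads]

Entries read for #0: 2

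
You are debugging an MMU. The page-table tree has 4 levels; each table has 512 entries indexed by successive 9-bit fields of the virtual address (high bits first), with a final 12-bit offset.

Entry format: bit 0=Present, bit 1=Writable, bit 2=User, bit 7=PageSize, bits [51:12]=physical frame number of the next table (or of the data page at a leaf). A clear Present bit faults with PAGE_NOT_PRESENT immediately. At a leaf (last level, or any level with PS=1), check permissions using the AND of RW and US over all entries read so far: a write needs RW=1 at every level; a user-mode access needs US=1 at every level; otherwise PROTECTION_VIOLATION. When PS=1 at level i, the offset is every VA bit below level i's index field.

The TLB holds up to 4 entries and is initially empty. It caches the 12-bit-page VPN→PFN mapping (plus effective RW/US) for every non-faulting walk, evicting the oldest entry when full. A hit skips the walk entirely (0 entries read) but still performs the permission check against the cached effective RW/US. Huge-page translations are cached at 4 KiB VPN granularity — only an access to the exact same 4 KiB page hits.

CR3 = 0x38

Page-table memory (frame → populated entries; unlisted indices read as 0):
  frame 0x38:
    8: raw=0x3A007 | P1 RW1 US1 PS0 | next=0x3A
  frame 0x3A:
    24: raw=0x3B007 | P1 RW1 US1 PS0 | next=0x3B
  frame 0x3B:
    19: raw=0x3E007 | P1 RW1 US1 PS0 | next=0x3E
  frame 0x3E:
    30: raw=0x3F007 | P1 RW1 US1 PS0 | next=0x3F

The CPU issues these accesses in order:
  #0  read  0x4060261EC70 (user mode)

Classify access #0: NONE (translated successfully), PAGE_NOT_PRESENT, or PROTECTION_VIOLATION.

Walk each access:
#0 VA=0x4060261EC70 (r,user):
  [0] read 0x38 idx=8: raw=0x3A007 flags P=1 W=1 U=1 S=0
  [1] read 0x3A idx=24: raw=0x3B007 flags P=1 W=1 U=1 S=0
  [2] read 0x3B idx=19: raw=0x3E007 flags P=1 W=1 U=1 S=0
  [3] read 0x3E idx=30: raw=0x3F007 flags P=1 W=1 U=1 S=0
  ⇒ phys 0x3FC70  [4 reads]

Access #0 fault: NONE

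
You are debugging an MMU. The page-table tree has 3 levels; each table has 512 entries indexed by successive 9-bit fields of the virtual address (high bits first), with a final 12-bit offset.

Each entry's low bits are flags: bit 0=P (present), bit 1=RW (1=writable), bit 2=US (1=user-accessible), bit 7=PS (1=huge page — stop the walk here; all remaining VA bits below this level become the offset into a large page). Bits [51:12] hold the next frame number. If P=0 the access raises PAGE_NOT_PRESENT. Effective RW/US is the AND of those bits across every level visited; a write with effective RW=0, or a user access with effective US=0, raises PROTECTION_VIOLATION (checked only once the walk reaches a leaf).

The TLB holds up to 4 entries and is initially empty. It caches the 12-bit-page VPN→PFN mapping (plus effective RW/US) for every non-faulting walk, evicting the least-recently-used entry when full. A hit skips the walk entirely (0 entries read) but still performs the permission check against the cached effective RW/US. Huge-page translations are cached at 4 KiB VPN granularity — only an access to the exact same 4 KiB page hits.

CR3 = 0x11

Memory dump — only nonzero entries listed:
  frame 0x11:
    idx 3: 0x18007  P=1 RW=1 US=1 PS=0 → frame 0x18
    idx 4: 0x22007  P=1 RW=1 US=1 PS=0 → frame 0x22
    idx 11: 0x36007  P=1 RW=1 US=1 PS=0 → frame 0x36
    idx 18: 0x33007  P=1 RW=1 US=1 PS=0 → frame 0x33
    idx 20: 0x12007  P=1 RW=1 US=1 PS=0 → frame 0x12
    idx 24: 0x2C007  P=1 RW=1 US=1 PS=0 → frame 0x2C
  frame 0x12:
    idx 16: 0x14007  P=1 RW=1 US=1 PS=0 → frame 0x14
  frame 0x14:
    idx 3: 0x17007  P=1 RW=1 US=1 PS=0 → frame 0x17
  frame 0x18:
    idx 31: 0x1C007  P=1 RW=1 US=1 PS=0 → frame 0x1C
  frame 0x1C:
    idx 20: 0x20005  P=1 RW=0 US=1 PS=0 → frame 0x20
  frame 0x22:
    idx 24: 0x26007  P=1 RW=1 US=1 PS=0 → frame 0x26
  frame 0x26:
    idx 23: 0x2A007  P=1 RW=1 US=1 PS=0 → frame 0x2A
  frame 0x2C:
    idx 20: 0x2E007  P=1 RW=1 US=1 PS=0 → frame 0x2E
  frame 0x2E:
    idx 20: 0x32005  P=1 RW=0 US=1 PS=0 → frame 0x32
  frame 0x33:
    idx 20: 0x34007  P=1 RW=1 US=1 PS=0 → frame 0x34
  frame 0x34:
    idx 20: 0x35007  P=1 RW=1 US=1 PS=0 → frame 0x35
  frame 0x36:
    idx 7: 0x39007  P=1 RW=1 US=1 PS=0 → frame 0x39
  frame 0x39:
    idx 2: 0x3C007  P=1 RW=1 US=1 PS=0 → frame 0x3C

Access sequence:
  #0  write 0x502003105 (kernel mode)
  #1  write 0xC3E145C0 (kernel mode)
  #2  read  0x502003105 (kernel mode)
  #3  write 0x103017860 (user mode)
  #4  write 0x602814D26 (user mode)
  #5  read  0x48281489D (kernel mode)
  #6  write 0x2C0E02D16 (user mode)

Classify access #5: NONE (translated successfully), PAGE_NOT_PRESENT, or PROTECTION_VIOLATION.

Trace:
#0 VA=0x502003105 (w,kernel):
  lvl0: tbl 0x11, slot 20 ⇒ 0x12007 (P1/RW1/US1/PS0)
  lvl1: tbl 0x12, slot 16 ⇒ 0x14007 (P1/RW1/US1/PS0)
  lvl2: tbl 0x14, slot 3 ⇒ 0x17007 (P1/RW1/US1/PS0)
  → PA=0x17105  (3 entries read)
#1 VA=0xC3E145C0 (w,kernel):
  lvl0: tbl 0x11, slot 3 ⇒ 0x18007 (P1/RW1/US1/PS0)
  lvl1: tbl 0x18, slot 31 ⇒ 0x1C007 (P1/RW1/US1/PS0)
  lvl2: tbl 0x1C, slot 20 ⇒ 0x20005 (P1/RW0/US1/PS0)
  ✗ PROTECTION_VIOLATION  [3 reads]
#2 VA=0x502003105 (r,kernel):
  TLB hit vpn=0x502003 → PA=0x17105
#3 VA=0x103017860 (w,user):
  lvl0: tbl 0x11, slot 4 ⇒ 0x22007 (P1/RW1/US1/PS0)
  lvl1: tbl 0x22, slot 24 ⇒ 0x26007 (P1/RW1/US1/PS0)
  lvl2: tbl 0x26, slot 23 ⇒ 0x2A007 (P1/RW1/US1/PS0)
  → PA=0x2A860  (3 entries read)
#4 VA=0x602814D26 (w,user):
  lvl0: tbl 0x11, slot 24 ⇒ 0x2C007 (P1/RW1/US1/PS0)
  lvl1: tbl 0x2C, slot 20 ⇒ 0x2E007 (P1/RW1/US1/PS0)
  lvl2: tbl 0x2E, slot 20 ⇒ 0x32005 (P1/RW0/US1/PS0)
  ✗ PROTECTION_VIOLATION  [3 reads]
#5 VA=0x48281489D (r,kernel):
  lvl0: tbl 0x11, slot 18 ⇒ 0x33007 (P1/RW1/US1/PS0)
  lvl1: tbl 0x33, slot 20 ⇒ 0x34007 (P1/RW1/US1/PS0)
  lvl2: tbl 0x34, slot 20 ⇒ 0x35007 (P1/RW1/US1/PS0)
  → PA=0x3589D  (3 entries read)
#6 VA=0x2C0E02D16 (w,user):
  lvl0: tbl 0x11, slot 11 ⇒ 0x36007 (P1/RW1/US1/PS0)
  lvl1: tbl 0x36, slot 7 ⇒ 0x39007 (P1/RW1/US1/PS0)
  lvl2: tbl 0x39, slot 2 ⇒ 0x3C007 (P1/RW1/US1/PS0)
  → PA=0x3CD16  (3 entries read)

Access #5 fault: NONE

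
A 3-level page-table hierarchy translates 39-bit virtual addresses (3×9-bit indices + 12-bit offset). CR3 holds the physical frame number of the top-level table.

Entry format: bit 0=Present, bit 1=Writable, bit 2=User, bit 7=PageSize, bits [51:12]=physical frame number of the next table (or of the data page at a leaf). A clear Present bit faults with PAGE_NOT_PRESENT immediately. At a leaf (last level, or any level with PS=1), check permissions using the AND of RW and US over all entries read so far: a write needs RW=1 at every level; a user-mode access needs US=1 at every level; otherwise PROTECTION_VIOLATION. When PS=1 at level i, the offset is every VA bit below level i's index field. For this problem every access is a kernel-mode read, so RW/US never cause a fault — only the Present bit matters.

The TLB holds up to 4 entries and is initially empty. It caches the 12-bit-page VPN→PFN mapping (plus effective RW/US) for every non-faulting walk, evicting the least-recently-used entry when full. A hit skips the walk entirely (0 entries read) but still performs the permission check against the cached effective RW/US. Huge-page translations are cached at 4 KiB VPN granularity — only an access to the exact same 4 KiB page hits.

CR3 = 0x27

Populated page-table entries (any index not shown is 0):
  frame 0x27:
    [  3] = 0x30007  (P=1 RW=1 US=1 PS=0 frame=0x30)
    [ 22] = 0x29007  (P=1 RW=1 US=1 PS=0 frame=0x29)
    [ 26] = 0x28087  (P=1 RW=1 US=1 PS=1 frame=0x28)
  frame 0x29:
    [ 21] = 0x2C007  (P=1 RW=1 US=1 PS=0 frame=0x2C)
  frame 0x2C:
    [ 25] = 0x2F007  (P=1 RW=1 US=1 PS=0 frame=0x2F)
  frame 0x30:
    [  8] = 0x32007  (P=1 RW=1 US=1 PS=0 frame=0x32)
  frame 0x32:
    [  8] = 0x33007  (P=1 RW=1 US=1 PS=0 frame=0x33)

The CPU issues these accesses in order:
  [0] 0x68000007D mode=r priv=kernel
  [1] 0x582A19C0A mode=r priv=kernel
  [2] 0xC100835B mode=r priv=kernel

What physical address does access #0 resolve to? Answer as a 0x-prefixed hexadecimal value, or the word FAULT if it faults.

Trace:
#0 VA=0x68000007D (r,kernel):
  lvl0: tbl 0x27, slot 26 ⇒ 0x28087 (P1/RW1/US1/PS1)
  ✓ 0x2807D (huge @L0)  — 1 lookups
#1 VA=0x582A19C0A (r,kernel):
  lvl0: tbl 0x27, slot 22 ⇒ 0x29007 (P1/RW1/US1/PS0)
  lvl1: tbl 0x29, slot 21 ⇒ 0x2C007 (P1/RW1/US1/PS0)
  lvl2: tbl 0x2C, slot 25 ⇒ 0x2F007 (P1/RW1/US1/PS0)
  ✓ 0x2FC0A  — 3 lookups
#2 VA=0xC100835B (r,kernel):
  lvl0: tbl 0x27, slot 3 ⇒ 0x30007 (P1/RW1/US1/PS0)
  lvl1: tbl 0x30, slot 8 ⇒ 0x32007 (P1/RW1/US1/PS0)
  lvl2: tbl 0x32, slot 8 ⇒ 0x33007 (P1/RW1/US1/PS0)
  ✓ 0x3335B  — 3 lookups

Access #0 PA: 0x2807D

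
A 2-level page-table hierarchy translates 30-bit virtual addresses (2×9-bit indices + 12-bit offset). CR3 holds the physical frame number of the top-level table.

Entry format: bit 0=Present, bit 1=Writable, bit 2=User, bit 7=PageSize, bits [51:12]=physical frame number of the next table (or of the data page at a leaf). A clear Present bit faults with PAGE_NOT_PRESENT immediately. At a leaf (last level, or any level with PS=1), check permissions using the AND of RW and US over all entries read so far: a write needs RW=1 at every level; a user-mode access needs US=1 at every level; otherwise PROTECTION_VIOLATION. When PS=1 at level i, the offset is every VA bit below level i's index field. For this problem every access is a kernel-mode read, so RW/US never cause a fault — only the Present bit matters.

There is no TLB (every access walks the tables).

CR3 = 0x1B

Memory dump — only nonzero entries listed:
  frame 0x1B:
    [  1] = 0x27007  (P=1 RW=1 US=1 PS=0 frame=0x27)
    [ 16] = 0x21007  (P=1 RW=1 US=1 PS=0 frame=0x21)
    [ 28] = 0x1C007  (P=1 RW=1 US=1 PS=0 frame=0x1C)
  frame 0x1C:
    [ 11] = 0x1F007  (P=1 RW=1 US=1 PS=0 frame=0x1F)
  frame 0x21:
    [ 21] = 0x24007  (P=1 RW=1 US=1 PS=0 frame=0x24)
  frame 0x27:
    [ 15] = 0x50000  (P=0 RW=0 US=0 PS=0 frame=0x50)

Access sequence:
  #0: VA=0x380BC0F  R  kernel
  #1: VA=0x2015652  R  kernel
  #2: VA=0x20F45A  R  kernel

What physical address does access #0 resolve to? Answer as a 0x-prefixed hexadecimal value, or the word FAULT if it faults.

Walk each access:
#0 VA=0x380BC0F (r,kernel):
  L0 @0x1B[28] → 0x1C007  P=1,RW=1,US=1,PS=0
  L1 @0x1C[11] → 0x1F007  P=1,RW=1,US=1,PS=0
  ⇒ phys 0x1FC0F  [2 reads]
#1 VA=0x2015652 (r,kernel):
  L0 @0x1B[16] → 0x21007  P=1,RW=1,US=1,PS=0
  L1 @0x21[21] → 0x24007  P=1,RW=1,US=1,PS=0
  ⇒ phys 0x24652  [2 reads]
#2 VA=0x20F45A (r,kernel):
  L0 @0x1B[1] → 0x27007  P=1,RW=1,US=1,PS=0
  L1 @0x27[15] → 0x50000  P=0,RW=0,US=0,PS=0
  ✗ PAGE_NOT_PRESENT  [2 reads]

Access #0 PA: 0x1FC0F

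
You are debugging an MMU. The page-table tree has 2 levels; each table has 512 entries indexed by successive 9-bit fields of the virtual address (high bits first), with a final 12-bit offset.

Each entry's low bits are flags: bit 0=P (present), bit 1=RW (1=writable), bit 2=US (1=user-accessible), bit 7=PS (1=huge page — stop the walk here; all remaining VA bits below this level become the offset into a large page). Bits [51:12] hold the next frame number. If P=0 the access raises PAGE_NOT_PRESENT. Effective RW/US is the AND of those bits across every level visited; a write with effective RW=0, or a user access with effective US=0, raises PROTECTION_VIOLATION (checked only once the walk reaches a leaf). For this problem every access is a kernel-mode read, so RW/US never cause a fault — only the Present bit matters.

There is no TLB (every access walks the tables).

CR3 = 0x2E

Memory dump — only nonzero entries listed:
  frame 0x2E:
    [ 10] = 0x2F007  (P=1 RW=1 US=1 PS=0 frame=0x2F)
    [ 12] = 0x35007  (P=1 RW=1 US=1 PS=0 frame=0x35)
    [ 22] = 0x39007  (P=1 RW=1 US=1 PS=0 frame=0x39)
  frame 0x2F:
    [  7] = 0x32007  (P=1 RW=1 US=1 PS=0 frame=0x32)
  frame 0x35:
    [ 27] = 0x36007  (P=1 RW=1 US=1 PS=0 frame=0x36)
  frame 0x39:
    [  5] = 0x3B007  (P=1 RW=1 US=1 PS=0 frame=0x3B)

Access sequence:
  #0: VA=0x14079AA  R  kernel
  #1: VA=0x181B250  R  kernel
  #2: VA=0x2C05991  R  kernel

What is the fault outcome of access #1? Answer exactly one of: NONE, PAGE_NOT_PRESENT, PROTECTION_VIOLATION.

Trace:
#0 VA=0x14079AA (r,kernel):
  L0: frame=0x2E idx=10 entry=0x2F007 [P=1 RW=1 US=1 PS=0]
  L1: frame=0x2F idx=7 entry=0x32007 [P=1 RW=1 US=1 PS=0]
  → PA=0x329AA  (2 entries read)
#1 VA=0x181B250 (r,kernel):
  L0: frame=0x2E idx=12 entry=0x35007 [P=1 RW=1 US=1 PS=0]
  L1: frame=0x35 idx=27 entry=0x36007 [P=1 RW=1 US=1 PS=0]
  → PA=0x36250  (2 entries read)
#2 VA=0x2C05991 (r,kernel):
  L0: frame=0x2E idx=22 entry=0x39007 [P=1 RW=1 US=1 PS=0]
  L1: frame=0x39 idx=5 entry=0x3B007 [P=1 RW=1 US=1 PS=0]
  → PA=0x3B991  (2 entries read)

Access #1 fault: NONE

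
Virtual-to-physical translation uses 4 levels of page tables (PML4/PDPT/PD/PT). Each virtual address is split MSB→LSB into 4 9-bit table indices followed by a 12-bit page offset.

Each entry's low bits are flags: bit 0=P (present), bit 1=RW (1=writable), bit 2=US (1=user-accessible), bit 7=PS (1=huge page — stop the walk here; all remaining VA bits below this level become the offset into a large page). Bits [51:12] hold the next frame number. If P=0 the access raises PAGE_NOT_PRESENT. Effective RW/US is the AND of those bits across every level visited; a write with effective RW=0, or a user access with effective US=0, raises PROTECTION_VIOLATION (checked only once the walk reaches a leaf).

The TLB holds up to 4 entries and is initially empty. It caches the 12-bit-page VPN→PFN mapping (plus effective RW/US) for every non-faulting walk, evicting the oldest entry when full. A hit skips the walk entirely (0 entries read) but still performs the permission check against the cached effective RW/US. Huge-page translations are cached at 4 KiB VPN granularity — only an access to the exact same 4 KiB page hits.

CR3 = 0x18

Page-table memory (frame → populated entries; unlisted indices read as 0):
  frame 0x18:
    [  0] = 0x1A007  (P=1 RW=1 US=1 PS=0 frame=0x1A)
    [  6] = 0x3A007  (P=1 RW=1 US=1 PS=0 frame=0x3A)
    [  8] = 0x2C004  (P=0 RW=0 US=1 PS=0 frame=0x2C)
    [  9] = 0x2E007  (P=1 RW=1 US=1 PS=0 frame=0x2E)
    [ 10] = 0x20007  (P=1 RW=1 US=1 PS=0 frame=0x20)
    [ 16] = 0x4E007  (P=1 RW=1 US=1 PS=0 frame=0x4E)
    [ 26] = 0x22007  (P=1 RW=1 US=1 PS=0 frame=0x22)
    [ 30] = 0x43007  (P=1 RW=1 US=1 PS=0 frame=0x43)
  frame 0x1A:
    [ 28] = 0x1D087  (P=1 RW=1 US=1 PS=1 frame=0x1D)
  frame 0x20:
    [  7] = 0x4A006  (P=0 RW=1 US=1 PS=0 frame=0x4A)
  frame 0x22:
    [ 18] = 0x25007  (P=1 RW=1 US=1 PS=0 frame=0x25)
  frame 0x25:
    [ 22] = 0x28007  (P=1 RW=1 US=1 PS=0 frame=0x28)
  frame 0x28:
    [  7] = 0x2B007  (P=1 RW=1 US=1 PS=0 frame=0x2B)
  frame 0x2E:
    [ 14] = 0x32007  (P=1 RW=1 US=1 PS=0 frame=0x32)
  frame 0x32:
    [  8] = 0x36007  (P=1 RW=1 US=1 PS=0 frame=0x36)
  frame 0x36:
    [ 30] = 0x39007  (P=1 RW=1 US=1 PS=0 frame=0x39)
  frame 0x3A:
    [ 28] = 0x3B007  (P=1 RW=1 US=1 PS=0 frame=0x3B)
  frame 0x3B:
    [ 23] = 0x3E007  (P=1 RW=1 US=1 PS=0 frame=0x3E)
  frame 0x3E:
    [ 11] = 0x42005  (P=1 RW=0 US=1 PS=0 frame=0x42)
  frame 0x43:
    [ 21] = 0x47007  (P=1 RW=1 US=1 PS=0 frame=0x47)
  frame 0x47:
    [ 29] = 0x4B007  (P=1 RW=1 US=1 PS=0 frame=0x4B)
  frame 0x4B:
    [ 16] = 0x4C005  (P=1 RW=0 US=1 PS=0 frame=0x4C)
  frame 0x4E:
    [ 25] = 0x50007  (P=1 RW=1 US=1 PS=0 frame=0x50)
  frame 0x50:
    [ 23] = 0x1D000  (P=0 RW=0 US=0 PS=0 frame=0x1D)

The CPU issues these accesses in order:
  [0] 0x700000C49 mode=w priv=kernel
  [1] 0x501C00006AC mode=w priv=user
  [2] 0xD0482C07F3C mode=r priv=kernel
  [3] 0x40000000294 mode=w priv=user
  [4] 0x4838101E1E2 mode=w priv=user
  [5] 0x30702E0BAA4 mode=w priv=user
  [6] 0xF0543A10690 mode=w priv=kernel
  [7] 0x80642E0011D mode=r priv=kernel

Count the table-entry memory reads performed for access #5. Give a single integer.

Per-access translation:
#0 VA=0x700000C49 (w,kernel):
  lvl0: tbl 0x18, slot 0 ⇒ 0x1A007 (P1/RW1/US1/PS0)
  lvl1: tbl 0x1A, slot 28 ⇒ 0x1D087 (P1/RW1/US1/PS1)
  → PA=0x1DC49 (huge @L1)  (2 entries read)
#1 VA=0x501C00006AC (w,user):
  lvl0: tbl 0x18, slot 10 ⇒ 0x20007 (P1/RW1/US1/PS0)
  lvl1: tbl 0x20, slot 7 ⇒ 0x4A006 (P0/RW1/US1/PS0)
  ⇒ fault: PAGE_NOT_PRESENT  — 2 lookups
#2 VA=0xD0482C07F3C (r,kernel):
  lvl0: tbl 0x18, slot 26 ⇒ 0x22007 (P1/RW1/US1/PS0)
  lvl1: tbl 0x22, slot 18 ⇒ 0x25007 (P1/RW1/US1/PS0)
  lvl2: tbl 0x25, slot 22 ⇒ 0x28007 (P1/RW1/US1/PS0)
  lvl3: tbl 0x28, slot 7 ⇒ 0x2B007 (P1/RW1/US1/PS0)
  → PA=0x2BF3C  (4 entries read)
#3 VA=0x40000000294 (w,user):
  lvl0: tbl 0x18, slot 8 ⇒ 0x2C004 (P0/RW0/US1/PS0)
  ⇒ fault: PAGE_NOT_PRESENT  — 1 lookups
#4 VA=0x4838101E1E2 (w,user):
  lvl0: tbl 0x18, slot 9 ⇒ 0x2E007 (P1/RW1/US1/PS0)
  lvl1: tbl 0x2E, slot 14 ⇒ 0x32007 (P1/RW1/US1/PS0)
  lvl2: tbl 0x32, slot 8 ⇒ 0x36007 (P1/RW1/US1/PS0)
  lvl3: tbl 0x36, slot 30 ⇒ 0x39007 (P1/RW1/US1/PS0)
  → PA=0x391E2  (4 entries read)
#5 VA=0x30702E0BAA4 (w,user):
  lvl0: tbl 0x18, slot 6 ⇒ 0x3A007 (P1/RW1/US1/PS0)
  lvl1: tbl 0x3A, slot 28 ⇒ 0x3B007 (P1/RW1/US1/PS0)
  lvl2: tbl 0x3B, slot 23 ⇒ 0x3E007 (P1/RW1/US1/PS0)
  lvl3: tbl 0x3E, slot 11 ⇒ 0x42005 (P1/RW0/US1/PS0)
  ⇒ fault: PROTECTION_VIOLATION  — 4 lookups
#6 VA=0xF0543A10690 (w,kernel):
  lvl0: tbl 0x18, slot 30 ⇒ 0x43007 (P1/RW1/US1/PS0)
  lvl1: tbl 0x43, slot 21 ⇒ 0x47007 (P1/RW1/US1/PS0)
  lvl2: tbl 0x47, slot 29 ⇒ 0x4B007 (P1/RW1/US1/PS0)
  lvl3: tbl 0x4B, slot 16 ⇒ 0x4C005 (P1/RW0/US1/PS0)
  ⇒ fault: PROTECTION_VIOLATION  — 4 lookups
#7 VA=0x80642E0011D (r,kernel):
  lvl0: tbl 0x18, slot 16 ⇒ 0x4E007 (P1/RW1/US1/PS0)
  lvl1: tbl 0x4E, slot 25 ⇒ 0x50007 (P1/RW1/US1/PS0)
  lvl2: tbl 0x50, slot 23 ⇒ 0x1D000 (P0/RW0/US0/PS0)
  ⇒ fault: PAGE_NOT_PRESENT  — 3 lookups

Entries read for #5: 4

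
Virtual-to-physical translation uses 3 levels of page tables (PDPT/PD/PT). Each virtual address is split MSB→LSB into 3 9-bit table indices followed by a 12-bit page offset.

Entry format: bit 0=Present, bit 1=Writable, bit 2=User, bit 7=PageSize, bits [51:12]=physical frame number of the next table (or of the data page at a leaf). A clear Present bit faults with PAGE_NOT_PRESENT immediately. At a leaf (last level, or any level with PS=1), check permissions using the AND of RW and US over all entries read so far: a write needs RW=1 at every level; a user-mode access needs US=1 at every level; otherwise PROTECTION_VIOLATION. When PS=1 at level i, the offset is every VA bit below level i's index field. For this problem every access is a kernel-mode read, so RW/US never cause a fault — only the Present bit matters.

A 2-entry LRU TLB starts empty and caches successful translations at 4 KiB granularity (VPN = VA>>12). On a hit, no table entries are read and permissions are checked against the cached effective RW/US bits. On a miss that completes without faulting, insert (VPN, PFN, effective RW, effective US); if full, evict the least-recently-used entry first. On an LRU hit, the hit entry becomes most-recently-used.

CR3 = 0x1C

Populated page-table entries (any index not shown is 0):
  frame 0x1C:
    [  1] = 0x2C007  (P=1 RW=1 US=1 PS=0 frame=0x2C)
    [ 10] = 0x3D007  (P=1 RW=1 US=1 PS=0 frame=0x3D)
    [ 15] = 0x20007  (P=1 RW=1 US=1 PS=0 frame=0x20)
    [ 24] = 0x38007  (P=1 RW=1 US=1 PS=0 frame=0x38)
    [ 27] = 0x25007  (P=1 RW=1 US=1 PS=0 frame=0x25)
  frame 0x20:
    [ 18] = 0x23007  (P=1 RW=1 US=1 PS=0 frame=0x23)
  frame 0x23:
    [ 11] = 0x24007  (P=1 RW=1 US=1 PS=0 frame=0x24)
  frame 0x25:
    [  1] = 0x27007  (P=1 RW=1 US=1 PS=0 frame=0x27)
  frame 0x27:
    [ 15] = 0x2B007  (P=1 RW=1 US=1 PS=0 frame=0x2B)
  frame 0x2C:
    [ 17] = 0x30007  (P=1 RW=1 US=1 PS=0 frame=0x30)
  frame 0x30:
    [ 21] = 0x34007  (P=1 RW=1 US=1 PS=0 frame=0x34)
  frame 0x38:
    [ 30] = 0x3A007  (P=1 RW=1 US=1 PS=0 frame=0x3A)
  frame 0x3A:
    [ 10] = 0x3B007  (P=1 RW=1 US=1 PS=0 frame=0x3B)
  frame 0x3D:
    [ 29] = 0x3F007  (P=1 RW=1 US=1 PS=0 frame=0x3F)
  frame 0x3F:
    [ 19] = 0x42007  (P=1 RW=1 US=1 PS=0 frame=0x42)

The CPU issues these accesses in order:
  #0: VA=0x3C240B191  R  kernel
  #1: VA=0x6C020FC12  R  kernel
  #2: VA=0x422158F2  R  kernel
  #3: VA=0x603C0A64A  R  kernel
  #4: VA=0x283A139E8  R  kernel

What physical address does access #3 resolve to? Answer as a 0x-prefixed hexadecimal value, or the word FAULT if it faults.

Trace:
#0 VA=0x3C240B191 (r,kernel):
  lvl0: tbl 0x1C, slot 15 ⇒ 0x20007 (P1/RW1/US1/PS0)
  lvl1: tbl 0x20, slot 18 ⇒ 0x23007 (P1/RW1/US1/PS0)
  lvl2: tbl 0x23, slot 11 ⇒ 0x24007 (P1/RW1/US1/PS0)
  → PA=0x24191  (3 entries read)
#1 VA=0x6C020FC12 (r,kernel):
  lvl0: tbl 0x1C, slot 27 ⇒ 0x25007 (P1/RW1/US1/PS0)
  lvl1: tbl 0x25, slot 1 ⇒ 0x27007 (P1/RW1/US1/PS0)
  lvl2: tbl 0x27, slot 15 ⇒ 0x2B007 (P1/RW1/US1/PS0)
  → PA=0x2BC12  (3 entries read)
#2 VA=0x422158F2 (r,kernel):
  lvl0: tbl 0x1C, slot 1 ⇒ 0x2C007 (P1/RW1/US1/PS0)
  lvl1: tbl 0x2C, slot 17 ⇒ 0x30007 (P1/RW1/US1/PS0)
  lvl2: tbl 0x30, slot 21 ⇒ 0x34007 (P1/RW1/US1/PS0)
  → PA=0x348F2  (3 entries read)
#3 VA=0x603C0A64A (r,kernel):
  lvl0: tbl 0x1C, slot 24 ⇒ 0x38007 (P1/RW1/US1/PS0)
  lvl1: tbl 0x38, slot 30 ⇒ 0x3A007 (P1/RW1/US1/PS0)
  lvl2: tbl 0x3A, slot 10 ⇒ 0x3B007 (P1/RW1/US1/PS0)
  → PA=0x3B64A  (3 entries read)
#4 VA=0x283A139E8 (r,kernel):
  lvl0: tbl 0x1C, slot 10 ⇒ 0x3D007 (P1/RW1/US1/PS0)
  lvl1: tbl 0x3D, slot 29 ⇒ 0x3F007 (P1/RW1/US1/PS0)
  lvl2: tbl 0x3F, slot 19 ⇒ 0x42007 (P1/RW1/US1/PS0)
  → PA=0x429E8  (3 entries read)

Access #3 PA: 0x3B64A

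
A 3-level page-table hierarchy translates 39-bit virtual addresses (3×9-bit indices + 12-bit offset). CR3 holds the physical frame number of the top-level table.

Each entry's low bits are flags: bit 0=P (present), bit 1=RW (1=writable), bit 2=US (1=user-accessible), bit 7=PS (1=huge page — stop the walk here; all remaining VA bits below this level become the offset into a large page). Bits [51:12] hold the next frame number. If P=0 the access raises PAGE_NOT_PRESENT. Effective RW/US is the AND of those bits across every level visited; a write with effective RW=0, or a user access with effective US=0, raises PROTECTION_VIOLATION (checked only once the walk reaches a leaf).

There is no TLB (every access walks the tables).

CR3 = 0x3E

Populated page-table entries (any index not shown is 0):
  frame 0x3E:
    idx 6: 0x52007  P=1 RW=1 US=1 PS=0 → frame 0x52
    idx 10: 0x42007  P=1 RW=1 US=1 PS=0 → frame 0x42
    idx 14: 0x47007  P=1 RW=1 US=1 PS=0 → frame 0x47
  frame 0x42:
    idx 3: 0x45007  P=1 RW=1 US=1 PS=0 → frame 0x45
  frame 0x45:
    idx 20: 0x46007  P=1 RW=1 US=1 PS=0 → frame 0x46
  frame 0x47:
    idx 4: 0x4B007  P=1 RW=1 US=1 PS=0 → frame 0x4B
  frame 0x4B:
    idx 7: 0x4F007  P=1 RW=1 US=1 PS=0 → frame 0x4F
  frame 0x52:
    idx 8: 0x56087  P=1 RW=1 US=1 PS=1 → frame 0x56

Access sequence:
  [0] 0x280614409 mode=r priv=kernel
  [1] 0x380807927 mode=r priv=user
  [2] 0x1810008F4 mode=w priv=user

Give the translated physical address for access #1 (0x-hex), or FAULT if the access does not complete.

Walk each access:
#0 VA=0x280614409 (r,kernel):
  L0 @0x3E[10] → 0x42007  P=1,RW=1,US=1,PS=0
  L1 @0x42[3] → 0x45007  P=1,RW=1,US=1,PS=0
  L2 @0x45[20] → 0x46007  P=1,RW=1,US=1,PS=0
  → PA=0x46409  (3 entries read)
#1 VA=0x380807927 (r,user):
  L0 @0x3E[14] → 0x47007  P=1,RW=1,US=1,PS=0
  L1 @0x47[4] → 0x4B007  P=1,RW=1,US=1,PS=0
  L2 @0x4B[7] → 0x4F007  P=1,RW=1,US=1,PS=0
  → PA=0x4F927  (3 entries read)
#2 VA=0x1810008F4 (w,user):
  L0 @0x3E[6] → 0x52007  P=1,RW=1,US=1,PS=0
  L1 @0x52[8] → 0x56087  P=1,RW=1,US=1,PS=1
  → PA=0x568F4 (huge @L1)  (2 entries read)

Access #1 PA: 0x4F927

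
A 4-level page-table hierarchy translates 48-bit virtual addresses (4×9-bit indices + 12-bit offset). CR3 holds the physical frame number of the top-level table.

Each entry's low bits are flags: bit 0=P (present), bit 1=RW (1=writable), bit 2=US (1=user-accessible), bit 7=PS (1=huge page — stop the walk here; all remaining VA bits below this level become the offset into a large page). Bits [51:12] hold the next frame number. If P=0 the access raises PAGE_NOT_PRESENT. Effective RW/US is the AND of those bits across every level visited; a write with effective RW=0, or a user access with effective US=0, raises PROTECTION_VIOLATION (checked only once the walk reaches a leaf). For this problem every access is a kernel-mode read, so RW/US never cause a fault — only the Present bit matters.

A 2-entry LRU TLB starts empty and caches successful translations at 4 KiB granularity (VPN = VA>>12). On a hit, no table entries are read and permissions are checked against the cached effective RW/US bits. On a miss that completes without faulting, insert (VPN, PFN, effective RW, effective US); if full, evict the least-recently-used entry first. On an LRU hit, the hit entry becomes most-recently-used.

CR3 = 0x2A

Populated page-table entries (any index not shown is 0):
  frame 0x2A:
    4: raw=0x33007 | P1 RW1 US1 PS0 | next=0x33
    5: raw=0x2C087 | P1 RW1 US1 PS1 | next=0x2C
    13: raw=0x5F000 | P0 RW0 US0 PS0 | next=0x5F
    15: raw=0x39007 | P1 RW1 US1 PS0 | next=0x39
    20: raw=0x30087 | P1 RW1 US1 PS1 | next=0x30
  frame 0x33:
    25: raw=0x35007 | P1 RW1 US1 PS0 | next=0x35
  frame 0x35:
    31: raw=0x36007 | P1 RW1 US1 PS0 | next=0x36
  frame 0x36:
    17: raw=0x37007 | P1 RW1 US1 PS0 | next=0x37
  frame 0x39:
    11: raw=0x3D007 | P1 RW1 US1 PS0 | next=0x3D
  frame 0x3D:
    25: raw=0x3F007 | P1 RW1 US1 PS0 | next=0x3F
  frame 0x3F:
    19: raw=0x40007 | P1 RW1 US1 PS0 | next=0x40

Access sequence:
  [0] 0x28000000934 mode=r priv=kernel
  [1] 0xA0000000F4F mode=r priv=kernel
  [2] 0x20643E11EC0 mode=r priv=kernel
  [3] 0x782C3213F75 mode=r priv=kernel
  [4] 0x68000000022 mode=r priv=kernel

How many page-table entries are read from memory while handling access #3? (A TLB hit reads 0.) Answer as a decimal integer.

Walk each access:
#0 VA=0x28000000934 (r,kernel):
  L0 @0x2A[5] → 0x2C087  P=1,RW=1,US=1,PS=1
  → PA=0x2C934 (huge @L0)  (1 entries read)
#1 VA=0xA0000000F4F (r,kernel):
  L0 @0x2A[20] → 0x30087  P=1,RW=1,US=1,PS=1
  → PA=0x30F4F (huge @L0)  (1 entries read)
#2 VA=0x20643E11EC0 (r,kernel):
  L0 @0x2A[4] → 0x33007  P=1,RW=1,US=1,PS=0
  L1 @0x33[25] → 0x35007  P=1,RW=1,US=1,PS=0
  L2 @0x35[31] → 0x36007  P=1,RW=1,US=1,PS=0
  L3 @0x36[17] → 0x37007  P=1,RW=1,US=1,PS=0
  → PA=0x37EC0  (4 entries read)
#3 VA=0x782C3213F75 (r,kernel):
  L0 @0x2A[15] → 0x39007  P=1,RW=1,US=1,PS=0
  L1 @0x39[11] → 0x3D007  P=1,RW=1,US=1,PS=0
  L2 @0x3D[25] → 0x3F007  P=1,RW=1,US=1,PS=0
  L3 @0x3F[19] → 0x40007  P=1,RW=1,US=1,PS=0
  → PA=0x40F75  (4 entries read)
#4 VA=0x68000000022 (r,kernel):
  L0 @0x2A[13] → 0x5F000  P=0,RW=0,US=0,PS=0
  ✗ PAGE_NOT_PRESENT  [1 reads]

Entries read for #3: 4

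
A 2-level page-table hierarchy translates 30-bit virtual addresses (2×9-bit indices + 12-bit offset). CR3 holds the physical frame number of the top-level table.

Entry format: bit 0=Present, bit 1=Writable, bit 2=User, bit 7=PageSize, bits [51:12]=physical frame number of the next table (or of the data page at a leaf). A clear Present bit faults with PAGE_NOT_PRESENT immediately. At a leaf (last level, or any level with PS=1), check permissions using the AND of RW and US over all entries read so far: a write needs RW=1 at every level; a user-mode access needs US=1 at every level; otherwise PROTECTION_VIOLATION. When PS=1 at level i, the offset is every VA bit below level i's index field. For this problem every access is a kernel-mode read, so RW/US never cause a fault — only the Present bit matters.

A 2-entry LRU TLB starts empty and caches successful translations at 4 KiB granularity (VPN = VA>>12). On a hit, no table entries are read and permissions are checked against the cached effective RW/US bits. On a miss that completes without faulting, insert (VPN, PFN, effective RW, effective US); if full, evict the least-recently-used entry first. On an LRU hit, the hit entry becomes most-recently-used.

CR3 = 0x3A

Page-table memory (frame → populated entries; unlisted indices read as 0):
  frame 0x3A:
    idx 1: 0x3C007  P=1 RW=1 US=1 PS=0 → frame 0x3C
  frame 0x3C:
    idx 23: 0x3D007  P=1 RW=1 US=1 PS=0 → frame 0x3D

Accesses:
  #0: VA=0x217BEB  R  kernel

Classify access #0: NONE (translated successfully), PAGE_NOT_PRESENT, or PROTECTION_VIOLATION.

Per-access translation:
#0 VA=0x217BEB (r,kernel):
  L0 @0x3A[1] → 0x3C007  P=1,RW=1,US=1,PS=0
  L1 @0x3C[23] → 0x3D007  P=1,RW=1,US=1,PS=0
  ⇒ phys 0x3DBEB  [2 reads]

Access #0 fault: NONE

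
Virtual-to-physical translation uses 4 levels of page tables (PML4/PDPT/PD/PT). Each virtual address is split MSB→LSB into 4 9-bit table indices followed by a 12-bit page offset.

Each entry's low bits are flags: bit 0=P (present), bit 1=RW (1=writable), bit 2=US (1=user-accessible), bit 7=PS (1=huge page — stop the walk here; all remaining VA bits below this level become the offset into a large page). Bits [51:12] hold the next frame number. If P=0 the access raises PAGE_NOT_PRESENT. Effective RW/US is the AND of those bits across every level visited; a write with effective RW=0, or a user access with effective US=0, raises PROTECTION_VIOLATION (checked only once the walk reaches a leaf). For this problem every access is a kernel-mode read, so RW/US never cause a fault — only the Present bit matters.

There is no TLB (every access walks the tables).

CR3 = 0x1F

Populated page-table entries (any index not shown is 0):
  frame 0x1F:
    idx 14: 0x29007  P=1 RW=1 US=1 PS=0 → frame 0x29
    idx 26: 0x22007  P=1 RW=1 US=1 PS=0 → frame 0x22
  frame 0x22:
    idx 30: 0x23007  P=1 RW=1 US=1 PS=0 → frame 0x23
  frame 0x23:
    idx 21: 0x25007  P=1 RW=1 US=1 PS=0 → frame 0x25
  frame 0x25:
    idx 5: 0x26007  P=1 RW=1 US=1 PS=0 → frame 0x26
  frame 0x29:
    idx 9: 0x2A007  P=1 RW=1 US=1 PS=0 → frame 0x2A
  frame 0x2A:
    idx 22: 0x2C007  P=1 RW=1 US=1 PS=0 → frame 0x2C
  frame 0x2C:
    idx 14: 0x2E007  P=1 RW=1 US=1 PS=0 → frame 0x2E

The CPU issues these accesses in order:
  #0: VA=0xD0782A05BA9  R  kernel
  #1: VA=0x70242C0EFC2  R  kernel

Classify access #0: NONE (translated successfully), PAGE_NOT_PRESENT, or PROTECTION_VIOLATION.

Per-access translation:
#0 VA=0xD0782A05BA9 (r,kernel):
  [0] read 0x1F idx=26: raw=0x22007 flags P=1 W=1 U=1 S=0
  [1] read 0x22 idx=30: raw=0x23007 flags P=1 W=1 U=1 S=0
  [2] read 0x23 idx=21: raw=0x25007 flags P=1 W=1 U=1 S=0
  [3] read 0x25 idx=5: raw=0x26007 flags P=1 W=1 U=1 S=0
  → PA=0x26BA9  (4 entries read)
#1 VA=0x70242C0EFC2 (r,kernel):
  [0] read 0x1F idx=14: raw=0x29007 flags P=1 W=1 U=1 S=0
  [1] read 0x29 idx=9: raw=0x2A007 flags P=1 W=1 U=1 S=0
  [2] read 0x2A idx=22: raw=0x2C007 flags P=1 W=1 U=1 S=0
  [3] read 0x2C idx=14: raw=0x2E007 flags P=1 W=1 U=1 S=0
  → PA=0x2EFC2  (4 entries read)

Access #0 fault: NONE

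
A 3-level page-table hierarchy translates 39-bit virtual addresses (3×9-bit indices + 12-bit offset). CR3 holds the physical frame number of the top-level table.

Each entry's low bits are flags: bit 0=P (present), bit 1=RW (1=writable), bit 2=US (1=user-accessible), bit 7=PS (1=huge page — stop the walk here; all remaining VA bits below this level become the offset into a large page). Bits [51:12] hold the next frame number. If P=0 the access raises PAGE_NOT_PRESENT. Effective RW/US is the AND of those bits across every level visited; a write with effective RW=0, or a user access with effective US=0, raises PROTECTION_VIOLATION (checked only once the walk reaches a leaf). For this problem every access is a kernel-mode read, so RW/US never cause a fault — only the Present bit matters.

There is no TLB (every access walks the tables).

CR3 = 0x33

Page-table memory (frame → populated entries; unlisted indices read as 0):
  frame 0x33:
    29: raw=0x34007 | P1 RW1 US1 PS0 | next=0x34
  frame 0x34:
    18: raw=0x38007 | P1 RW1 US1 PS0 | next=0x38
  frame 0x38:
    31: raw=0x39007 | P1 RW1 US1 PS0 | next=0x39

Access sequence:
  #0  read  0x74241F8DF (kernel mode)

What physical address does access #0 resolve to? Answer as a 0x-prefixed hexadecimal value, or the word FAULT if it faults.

Per-access translation:
#0 VA=0x74241F8DF (r,kernel):
  [0] read 0x33 idx=29: raw=0x34007 flags P=1 W=1 U=1 S=0
  [1] read 0x34 idx=18: raw=0x38007 flags P=1 W=1 U=1 S=0
  [2] read 0x38 idx=31: raw=0x39007 flags P=1 W=1 U=1 S=0
  ✓ 0x398DF  — 3 lookups

Access #0 PA: 0x398DF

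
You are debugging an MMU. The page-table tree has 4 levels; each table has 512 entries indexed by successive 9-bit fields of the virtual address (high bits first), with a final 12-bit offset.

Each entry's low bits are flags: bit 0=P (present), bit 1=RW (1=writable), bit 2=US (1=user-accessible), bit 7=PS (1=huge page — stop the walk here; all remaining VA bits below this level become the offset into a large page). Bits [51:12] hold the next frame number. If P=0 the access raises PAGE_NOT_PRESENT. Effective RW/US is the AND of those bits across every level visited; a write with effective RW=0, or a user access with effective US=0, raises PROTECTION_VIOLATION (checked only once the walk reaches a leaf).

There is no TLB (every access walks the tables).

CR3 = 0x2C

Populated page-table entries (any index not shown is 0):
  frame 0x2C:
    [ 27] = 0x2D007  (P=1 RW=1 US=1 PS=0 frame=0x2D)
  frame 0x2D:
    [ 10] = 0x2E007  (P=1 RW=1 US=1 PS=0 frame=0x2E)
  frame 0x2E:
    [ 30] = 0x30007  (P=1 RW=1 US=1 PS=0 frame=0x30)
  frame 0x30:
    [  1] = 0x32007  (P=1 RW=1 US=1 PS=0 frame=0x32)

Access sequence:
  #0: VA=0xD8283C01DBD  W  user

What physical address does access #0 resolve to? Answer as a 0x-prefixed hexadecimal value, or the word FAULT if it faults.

Walk each access:
#0 VA=0xD8283C01DBD (w,user):
  L0 @0x2C[27] → 0x2D007  P=1,RW=1,US=1,PS=0
  L1 @0x2D[10] → 0x2E007  P=1,RW=1,US=1,PS=0
  L2 @0x2E[30] → 0x30007  P=1,RW=1,US=1,PS=0
  L3 @0x30[1] → 0x32007  P=1,RW=1,US=1,PS=0
  ✓ 0x32DBD  — 4 lookups

Access #0 PA: 0x32DBD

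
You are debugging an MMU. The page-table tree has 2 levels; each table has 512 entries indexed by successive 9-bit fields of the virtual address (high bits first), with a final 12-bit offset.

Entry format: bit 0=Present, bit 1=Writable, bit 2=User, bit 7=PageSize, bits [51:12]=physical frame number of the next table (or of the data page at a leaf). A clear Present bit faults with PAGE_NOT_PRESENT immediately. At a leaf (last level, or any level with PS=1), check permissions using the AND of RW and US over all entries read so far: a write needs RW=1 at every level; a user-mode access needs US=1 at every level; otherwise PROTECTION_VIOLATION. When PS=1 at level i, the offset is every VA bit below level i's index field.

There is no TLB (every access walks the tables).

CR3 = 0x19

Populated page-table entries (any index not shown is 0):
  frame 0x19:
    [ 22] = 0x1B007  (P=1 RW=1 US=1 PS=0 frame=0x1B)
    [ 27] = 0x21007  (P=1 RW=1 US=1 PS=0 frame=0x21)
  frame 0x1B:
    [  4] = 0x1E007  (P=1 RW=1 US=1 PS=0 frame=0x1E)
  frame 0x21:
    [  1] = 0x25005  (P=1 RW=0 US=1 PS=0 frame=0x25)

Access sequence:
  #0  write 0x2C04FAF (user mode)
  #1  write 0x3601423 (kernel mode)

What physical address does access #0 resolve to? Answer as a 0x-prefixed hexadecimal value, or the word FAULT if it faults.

Walk each access:
#0 VA=0x2C04FAF (w,user):
  L0: frame=0x19 idx=22 entry=0x1B007 [P=1 RW=1 US=1 PS=0]
  L1: frame=0x1B idx=4 entry=0x1E007 [P=1 RW=1 US=1 PS=0]
  ✓ 0x1EFAF  — 2 lookups
#1 VA=0x3601423 (w,kernel):
  L0: frame=0x19 idx=27 entry=0x21007 [P=1 RW=1 US=1 PS=0]
  L1: frame=0x21 idx=1 entry=0x25005 [P=1 RW=0 US=1 PS=0]
  ✗ PROTECTION_VIOLATION  [2 reads]

Access #0 PA: 0x1EFAF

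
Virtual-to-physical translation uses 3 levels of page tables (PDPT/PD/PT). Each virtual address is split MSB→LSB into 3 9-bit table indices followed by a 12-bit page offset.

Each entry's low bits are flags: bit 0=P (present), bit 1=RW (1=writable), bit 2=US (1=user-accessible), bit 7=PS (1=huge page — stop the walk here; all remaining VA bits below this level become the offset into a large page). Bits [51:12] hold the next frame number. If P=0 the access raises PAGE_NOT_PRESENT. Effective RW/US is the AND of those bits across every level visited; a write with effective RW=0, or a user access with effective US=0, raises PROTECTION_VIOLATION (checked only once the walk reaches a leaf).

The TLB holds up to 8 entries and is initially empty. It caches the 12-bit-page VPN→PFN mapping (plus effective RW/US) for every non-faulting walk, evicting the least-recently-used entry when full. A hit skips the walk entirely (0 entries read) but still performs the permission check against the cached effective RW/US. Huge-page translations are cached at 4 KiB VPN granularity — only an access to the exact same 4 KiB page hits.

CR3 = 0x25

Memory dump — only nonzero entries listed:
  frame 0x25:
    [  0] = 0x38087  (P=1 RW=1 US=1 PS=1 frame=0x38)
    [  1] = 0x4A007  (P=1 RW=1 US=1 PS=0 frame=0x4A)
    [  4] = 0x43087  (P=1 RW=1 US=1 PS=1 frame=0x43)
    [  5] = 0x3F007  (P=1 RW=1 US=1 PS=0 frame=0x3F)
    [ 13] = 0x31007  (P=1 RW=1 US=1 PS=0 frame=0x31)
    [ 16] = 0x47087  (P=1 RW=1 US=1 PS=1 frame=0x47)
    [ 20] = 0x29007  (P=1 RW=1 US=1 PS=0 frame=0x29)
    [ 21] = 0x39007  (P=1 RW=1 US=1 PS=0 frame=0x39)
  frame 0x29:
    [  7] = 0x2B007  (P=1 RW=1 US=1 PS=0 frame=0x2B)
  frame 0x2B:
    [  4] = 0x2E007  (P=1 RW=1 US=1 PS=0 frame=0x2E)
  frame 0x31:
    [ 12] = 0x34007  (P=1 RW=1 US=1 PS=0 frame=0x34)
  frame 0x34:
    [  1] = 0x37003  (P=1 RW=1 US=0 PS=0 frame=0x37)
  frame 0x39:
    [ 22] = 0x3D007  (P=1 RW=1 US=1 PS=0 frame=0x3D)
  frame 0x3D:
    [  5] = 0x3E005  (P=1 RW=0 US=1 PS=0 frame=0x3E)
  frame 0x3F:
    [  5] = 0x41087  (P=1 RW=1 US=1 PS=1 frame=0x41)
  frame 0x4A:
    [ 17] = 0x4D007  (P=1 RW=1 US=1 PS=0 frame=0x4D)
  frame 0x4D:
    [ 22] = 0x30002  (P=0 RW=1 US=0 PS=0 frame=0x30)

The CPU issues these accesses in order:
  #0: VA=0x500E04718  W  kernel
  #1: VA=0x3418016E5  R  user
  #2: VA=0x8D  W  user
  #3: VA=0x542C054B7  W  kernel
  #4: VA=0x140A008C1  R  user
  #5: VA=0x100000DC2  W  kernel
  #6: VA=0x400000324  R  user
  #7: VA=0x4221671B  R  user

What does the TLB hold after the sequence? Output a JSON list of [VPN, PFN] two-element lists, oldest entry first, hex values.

Trace:
#0 VA=0x500E04718 (w,kernel):
  [0] read 0x25 idx=20: raw=0x29007 flags P=1 W=1 U=1 S=0
  [1] read 0x29 idx=7: raw=0x2B007 flags P=1 W=1 U=1 S=0
  [2] read 0x2B idx=4: raw=0x2E007 flags P=1 W=1 U=1 S=0
  → PA=0x2E718  (3 entries read)
#1 VA=0x3418016E5 (r,user):
  [0] read 0x25 idx=13: raw=0x31007 flags P=1 W=1 U=1 S=0
  [1] read 0x31 idx=12: raw=0x34007 flags P=1 W=1 U=1 S=0
  [2] read 0x34 idx=1: raw=0x37003 flags P=1 W=1 U=0 S=0
  → PROTECTION_VIOLATION  (3 entries read)
#2 VA=0x8D (w,user):
  [0] read 0x25 idx=0: raw=0x38087 flags P=1 W=1 U=1 S=1
  → PA=0x3808D (huge @L0)  (1 entries read)
#3 VA=0x542C054B7 (w,kernel):
  [0] read 0x25 idx=21: raw=0x39007 flags P=1 W=1 U=1 S=0
  [1] read 0x39 idx=22: raw=0x3D007 flags P=1 W=1 U=1 S=0
  [2] read 0x3D idx=5: raw=0x3E005 flags P=1 W=0 U=1 S=0
  → PROTECTION_VIOLATION  (3 entries read)
#4 VA=0x140A008C1 (r,user):
  [0] read 0x25 idx=5: raw=0x3F007 flags P=1 W=1 U=1 S=0
  [1] read 0x3F idx=5: raw=0x41087 flags P=1 W=1 U=1 S=1
  → PA=0x418C1 (huge @L1)  (2 entries read)
#5 VA=0x100000DC2 (w,kernel):
  [0] read 0x25 idx=4: raw=0x43087 flags P=1 W=1 U=1 S=1
  → PA=0x43DC2 (huge @L0)  (1 entries read)
#6 VA=0x400000324 (r,user):
  [0] read 0x25 idx=16: raw=0x47087 flags P=1 W=1 U=1 S=1
  → PA=0x47324 (huge @L0)  (1 entries read)
#7 VA=0x4221671B (r,user):
  [0] read 0x25 idx=1: raw=0x4A007 flags P=1 W=1 U=1 S=0
  [1] read 0x4A idx=17: raw=0x4D007 flags P=1 W=1 U=1 S=0
  [2] read 0x4D idx=22: raw=0x30002 flags P=0 W=1 U=0 S=0
  → PAGE_NOT_PRESENT  (3 entries read)

TLB: [["0x500E04", "0x2E"], ["0x0", "0x38"], ["0x140A00", "0x41"], ["0x100000", "0x43"], ["0x400000", "0x47"]]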